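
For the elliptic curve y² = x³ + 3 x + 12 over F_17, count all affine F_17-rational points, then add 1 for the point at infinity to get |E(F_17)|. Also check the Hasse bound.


Affine points = {(1, 4), (1, 13), (2, 3), (2, 14), (5, 4), (5, 13), (6, 5), (6, 12), (7, 6), (7, 11), (8, 2), (8, 15), (11, 4), (11, 13), (12, 5), (12, 12), (13, 2), (13, 15), (15, 7), (15, 10), (16, 5), (16, 12)}; affine count = 22; |E(F_17)| = 23.

Discriminant check: Δ ∝ 4a³ + 27b² = 4·3³ + 27·12² = 4·27 + 27·144 ≡ 1 (mod 17). Nonzero ⇒ E is nonsingular.
For each x ∈ F_17, compute rhs = x³ + 3·x + 12 mod 17, then count y ∈ F_17 with y² ≡ rhs.
  x = 0: rhs = 12, matching y values: none (0 points).
  x = 1: rhs = 16, matching y values: 4, 13 (2 points).
  x = 2: rhs = 9, matching y values: 3, 14 (2 points).
  x = 3: rhs = 14, matching y values: none (0 points).
  x = 4: rhs = 3, matching y values: none (0 points).
  x = 5: rhs = 16, matching y values: 4, 13 (2 points).
  x = 6: rhs = 8, matching y values: 5, 12 (2 points).
  x = 7: rhs = 2, matching y values: 6, 11 (2 points).
  x = 8: rhs = 4, matching y values: 2, 15 (2 points).
  x = 9: rhs = 3, matching y values: none (0 points).
  x = 10: rhs = 5, matching y values: none (0 points).
  x = 11: rhs = 16, matching y values: 4, 13 (2 points).
  x = 12: rhs = 8, matching y values: 5, 12 (2 points).
  x = 13: rhs = 4, matching y values: 2, 15 (2 points).
  x = 14: rhs = 10, matching y values: none (0 points).
  x = 15: rhs = 15, matching y values: 7, 10 (2 points).
  x = 16: rhs = 8, matching y values: 5, 12 (2 points).
Total affine count: 22.
Full point count |E(F_17)| = 22 + 1 = 23.
Hasse bound: |23 − (17+1)| = |5| = 5 ≤ 2√17 ≈ 8.2462 ✓.


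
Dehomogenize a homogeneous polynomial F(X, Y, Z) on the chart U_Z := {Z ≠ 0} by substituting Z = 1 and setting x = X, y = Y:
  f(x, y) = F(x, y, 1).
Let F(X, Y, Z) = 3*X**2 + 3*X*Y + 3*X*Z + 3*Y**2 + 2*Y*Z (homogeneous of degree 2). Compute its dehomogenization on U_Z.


f(x, y) = 3*x**2 + 3*x*y + 3*x + 3*y**2 + 2*y

On U_Z we set Z = 1. Each monomial c·X^i·Y^j·Z^k in F becomes c·x^i·y^j·1^k = c·x^i·y^j.
Substituting Z = 1: F(X, Y, 1) = 3*x**2 + 3*x*y + 3*x + 3*y**2 + 2*y.
Note: deg(f) ≤ deg(F) = 2; strict inequality happens when F is divisible by Z (lost terms).


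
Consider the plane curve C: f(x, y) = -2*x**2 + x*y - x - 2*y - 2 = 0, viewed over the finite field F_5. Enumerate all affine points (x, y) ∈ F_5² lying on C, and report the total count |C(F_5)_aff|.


Affine F_5-points: {(0, 4), (1, 0), (3, 3), (4, 4)}; count = 4.

For each of the 25 pairs (x, y) ∈ F_5², evaluate f(x, y) mod 5. Record the zeros.
  x = 0: [0↦3, 1↦1, 2↦4, 3↦2, 4↦0]  zeros at y ∈ {4}
  x = 1: [0↦0, 1↦4, 2↦3, 3↦2, 4↦1]  zeros at y ∈ {0}
  x = 2: [0↦3, 1↦3, 2↦3, 3↦3, 4↦3]  zeros at y ∈ ∅
  x = 3: [0↦2, 1↦3, 2↦4, 3↦0, 4↦1]  zeros at y ∈ {3}
  x = 4: [0↦2, 1↦4, 2↦1, 3↦3, 4↦0]  zeros at y ∈ {4}
Collecting zeros: affine points = {(0, 4), (1, 0), (3, 3), (4, 4)}.
Total count |C(F_5)_aff| = 4.


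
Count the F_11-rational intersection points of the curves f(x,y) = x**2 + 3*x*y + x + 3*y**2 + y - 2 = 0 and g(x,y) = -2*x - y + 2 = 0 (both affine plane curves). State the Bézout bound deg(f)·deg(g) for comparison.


Common zeros: {(1, 0), (8, 8)}; count = 2; Bézout bound = 2.

deg(f) = 2, deg(g) = 1, so Bézout bound = 2.
Scan x ∈ F_11. For each x, list the y ∈ F_11 with f(x, y) ≡ 0 and those with g(x, y) ≡ 0 (mod 11); the common zeros in that column are the intersection.
  x = 0: f ≡ 0 at y ∈ {8, 10}; g ≡ 0 at y ∈ {2}; common: ∅.
  x = 1: f ≡ 0 at y ∈ {0, 6}; g ≡ 0 at y ∈ {0}; common: {0}.
  x = 2: f ≡ 0 at y ∈ {6, 10}; g ≡ 0 at y ∈ {9}; common: ∅.
  x = 3: f ≡ 0 at y ∈ ∅; g ≡ 0 at y ∈ {7}; common: ∅.
  x = 4: f ≡ 0 at y ∈ ∅; g ≡ 0 at y ∈ {5}; common: ∅.
  x = 5: f ≡ 0 at y ∈ ∅; g ≡ 0 at y ∈ {3}; common: ∅.
  x = 6: f ≡ 0 at y ∈ ∅; g ≡ 0 at y ∈ {1}; common: ∅.
  x = 7: f ≡ 0 at y ∈ {2, 9}; g ≡ 0 at y ∈ {10}; common: ∅.
  x = 8: f ≡ 0 at y ∈ {2, 8}; g ≡ 0 at y ∈ {8}; common: {8}.
  x = 9: f ≡ 0 at y ∈ {0, 9}; g ≡ 0 at y ∈ {6}; common: ∅.
  x = 10: f ≡ 0 at y ∈ ∅; g ≡ 0 at y ∈ {4}; common: ∅.
Collecting: common zeros = {(1, 0), (8, 8)}, so the count is 2.
Comparison with the Bézout bound: 2 ≤ 2 = deg(f)·deg(g), as expected for curves with no common component (the bound is attained).


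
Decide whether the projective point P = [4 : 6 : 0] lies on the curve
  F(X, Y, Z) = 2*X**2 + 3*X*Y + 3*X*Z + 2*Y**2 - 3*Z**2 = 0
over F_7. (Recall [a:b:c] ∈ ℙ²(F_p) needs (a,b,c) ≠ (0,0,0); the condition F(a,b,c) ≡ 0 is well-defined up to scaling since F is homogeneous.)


F(4,6,0) ≡ 1 (mod 7); P is NOT on the curve.

Evaluate F(4, 6, 0) term-by-term (mod 7).
  2*X**2 ↦ 2·16·1·1 = 32
  3*X*Y ↦ 3·4·6·1 = 72
  3*X*Z ↦ 3·4·1·0 = 0
  2*Y**2 ↦ 2·1·36·1 = 72
  -3*Z**2 ↦ -3·1·1·0 = 0
Sum: F(4, 6, 0) = (32) + (72) + (0) + (72) + (0) = 176.
Reducing mod 7: 176 ≡ 1 (mod 7).
Since F(a, b, c) ≡ 1 ≠ 0 (mod 7), P does NOT lie on the curve.


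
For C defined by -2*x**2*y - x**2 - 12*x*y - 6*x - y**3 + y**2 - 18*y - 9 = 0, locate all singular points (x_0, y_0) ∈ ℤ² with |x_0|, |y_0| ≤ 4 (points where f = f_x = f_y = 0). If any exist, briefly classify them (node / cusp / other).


Singular points: {(-3, 0)}; classification: node.

Compute partial derivatives:
  f_x = -4*x*y - 2*x - 12*y - 6.
  f_y = -2*x**2 - 12*x - 3*y**2 + 2*y - 18.
Scan x_0 ∈ {−4, ..., 4}. For each x_0, f_y(x_0, y) is a polynomial in y; find its integer roots y ∈ {−4, ..., 4}, then test f_x and f at those candidates.
  x = -4: f_y(-4, y) = -3*y**2 + 2*y - 2; no integer root y with |y| ≤ 4.
  x = -3: f_y(-3, y) = -3*y**2 + 2*y; vanishes at y ∈ {0}. (-3, 0): f_x = 0, f = 0 — SINGULAR.
  x = -2: f_y(-2, y) = -3*y**2 + 2*y - 2; no integer root y with |y| ≤ 4.
  x = -1: f_y(-1, y) = -3*y**2 + 2*y - 8; no integer root y with |y| ≤ 4.
  x = 0: f_y(0, y) = -3*y**2 + 2*y - 18; no integer root y with |y| ≤ 4.
  x = 1: f_y(1, y) = -3*y**2 + 2*y - 32; no integer root y with |y| ≤ 4.
  x = 2: f_y(2, y) = -3*y**2 + 2*y - 50; no integer root y with |y| ≤ 4.
  x = 3: f_y(3, y) = -3*y**2 + 2*y - 72; no integer root y with |y| ≤ 4.
  x = 4: f_y(4, y) = -3*y**2 + 2*y - 98; no integer root y with |y| ≤ 4.
Only singular point on the grid: (-3, 0).
Classify: substitute x = -3 + u, y = 0 + v and expand: f = -2*u**2*v - u**2 - v**3 + v**2.
No constant or linear terms (consistent with a singular point). Quadratic part: -u**2 + v**2. Cubic part: -2*u**2*v - v**3.
The quadratic part v**2 - u**2 = (v − u)(v + u) splits into two distinct linear factors, so there are two distinct tangent lines y − 0 = ±(x − -3) — this is a node (ordinary double point).
Classification: node.


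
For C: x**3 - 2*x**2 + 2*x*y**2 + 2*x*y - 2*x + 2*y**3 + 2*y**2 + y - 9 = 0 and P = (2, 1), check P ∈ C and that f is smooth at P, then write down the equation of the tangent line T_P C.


Tangent line at P: 6*x + 23*y - 35 = 0.

Step 1: f(2, 1) = 0, so P lies on C.
Step 2: partial derivatives
  f_x(x, y) = 3*x**2 - 4*x + 2*y**2 + 2*y - 2, f_y(x, y) = 4*x*y + 2*x + 6*y**2 + 4*y + 1.
  f_x(P) = 6, f_y(P) = 23 (gradient nonzero, so P is smooth).
Step 3: tangent line at P: 6·(x − 2) + 23·(y − 1) = 0.
Expanding: 6*x + 23*y - 35 = 0.


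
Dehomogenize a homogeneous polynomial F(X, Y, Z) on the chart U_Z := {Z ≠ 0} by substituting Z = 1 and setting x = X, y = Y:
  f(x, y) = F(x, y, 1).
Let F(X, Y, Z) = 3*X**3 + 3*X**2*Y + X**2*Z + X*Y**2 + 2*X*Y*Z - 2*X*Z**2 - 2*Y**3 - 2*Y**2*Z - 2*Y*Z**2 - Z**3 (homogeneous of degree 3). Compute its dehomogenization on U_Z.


f(x, y) = 3*x**3 + 3*x**2*y + x**2 + x*y**2 + 2*x*y - 2*x - 2*y**3 - 2*y**2 - 2*y - 1

On U_Z we set Z = 1. Each monomial c·X^i·Y^j·Z^k in F becomes c·x^i·y^j·1^k = c·x^i·y^j.
Substituting Z = 1: F(X, Y, 1) = 3*x**3 + 3*x**2*y + x**2 + x*y**2 + 2*x*y - 2*x - 2*y**3 - 2*y**2 - 2*y - 1.
Note: deg(f) ≤ deg(F) = 3; strict inequality happens when F is divisible by Z (lost terms).


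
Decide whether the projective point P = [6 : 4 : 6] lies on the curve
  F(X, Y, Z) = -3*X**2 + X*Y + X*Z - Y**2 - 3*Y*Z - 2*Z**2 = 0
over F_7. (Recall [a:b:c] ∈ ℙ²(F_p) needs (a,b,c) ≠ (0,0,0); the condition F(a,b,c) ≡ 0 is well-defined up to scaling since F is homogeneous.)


F(6,4,6) ≡ 2 (mod 7); P is NOT on the curve.

Evaluate F(6, 4, 6) term-by-term (mod 7).
  -3*X**2 ↦ -3·36·1·1 = -108
  X*Y ↦ 1·6·4·1 = 24
  X*Z ↦ 1·6·1·6 = 36
  -Y**2 ↦ -1·1·16·1 = -16
  -3*Y*Z ↦ -3·1·4·6 = -72
  -2*Z**2 ↦ -2·1·1·36 = -72
Sum: F(6, 4, 6) = (-108) + (24) + (36) + (-16) + (-72) + (-72) = -208.
Reducing mod 7: -208 ≡ 2 (mod 7).
Since F(a, b, c) ≡ 2 ≠ 0 (mod 7), P does NOT lie on the curve.


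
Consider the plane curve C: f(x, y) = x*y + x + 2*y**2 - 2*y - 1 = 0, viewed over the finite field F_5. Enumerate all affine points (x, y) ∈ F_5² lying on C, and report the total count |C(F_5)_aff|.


Affine F_5-points: {(1, 0), (1, 3), (3, 1), (4, 2)}; count = 4.

For each of the 25 pairs (x, y) ∈ F_5², evaluate f(x, y) mod 5. Record the zeros.
  x = 0: [0↦4, 1↦4, 2↦3, 3↦1, 4↦3]  zeros at y ∈ ∅
  x = 1: [0↦0, 1↦1, 2↦1, 3↦0, 4↦3]  zeros at y ∈ {0, 3}
  x = 2: [0↦1, 1↦3, 2↦4, 3↦4, 4↦3]  zeros at y ∈ ∅
  x = 3: [0↦2, 1↦0, 2↦2, 3↦3, 4↦3]  zeros at y ∈ {1}
  x = 4: [0↦3, 1↦2, 2↦0, 3↦2, 4↦3]  zeros at y ∈ {2}
Collecting zeros: affine points = {(1, 0), (1, 3), (3, 1), (4, 2)}.
Total count |C(F_5)_aff| = 4.


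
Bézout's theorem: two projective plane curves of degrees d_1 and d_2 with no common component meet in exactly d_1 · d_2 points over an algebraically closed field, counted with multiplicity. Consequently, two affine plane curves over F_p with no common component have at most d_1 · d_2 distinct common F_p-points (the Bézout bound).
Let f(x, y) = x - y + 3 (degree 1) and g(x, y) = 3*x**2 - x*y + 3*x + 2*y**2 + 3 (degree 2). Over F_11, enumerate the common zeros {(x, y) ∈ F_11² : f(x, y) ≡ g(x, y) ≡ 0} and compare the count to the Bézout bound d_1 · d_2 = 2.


Common zeros: ∅; count = 0; Bézout bound = 2.

deg(f) = 1, deg(g) = 2, so Bézout bound = 2.
Scan x ∈ F_11. For each x, list the y ∈ F_11 with f(x, y) ≡ 0 and those with g(x, y) ≡ 0 (mod 11); the common zeros in that column are the intersection.
  x = 0: f ≡ 0 at y ∈ {3}; g ≡ 0 at y ∈ {2, 9}; common: ∅.
  x = 1: f ≡ 0 at y ∈ {4}; g ≡ 0 at y ∈ ∅; common: ∅.
  x = 2: f ≡ 0 at y ∈ {5}; g ≡ 0 at y ∈ {3, 9}; common: ∅.
  x = 3: f ≡ 0 at y ∈ {6}; g ≡ 0 at y ∈ {8, 10}; common: ∅.
  x = 4: f ≡ 0 at y ∈ {7}; g ≡ 0 at y ∈ ∅; common: ∅.
  x = 5: f ≡ 0 at y ∈ {8}; g ≡ 0 at y ∈ ∅; common: ∅.
  x = 6: f ≡ 0 at y ∈ {9}; g ≡ 0 at y ∈ {6, 8}; common: ∅.
  x = 7: f ≡ 0 at y ∈ {10}; g ≡ 0 at y ∈ {2, 7}; common: ∅.
  x = 8: f ≡ 0 at y ∈ {0}; g ≡ 0 at y ∈ ∅; common: ∅.
  x = 9: f ≡ 0 at y ∈ {1}; g ≡ 0 at y ∈ {3, 7}; common: ∅.
  x = 10: f ≡ 0 at y ∈ {2}; g ≡ 0 at y ∈ ∅; common: ∅.
Collecting: common zeros = ∅, so the count is 0.
Comparison with the Bézout bound: 0 ≤ 2 = deg(f)·deg(g), as expected for curves with no common component (the affine F_11-count falls short of the bound because intersections may lie at infinity, over extension fields, or carry multiplicity).


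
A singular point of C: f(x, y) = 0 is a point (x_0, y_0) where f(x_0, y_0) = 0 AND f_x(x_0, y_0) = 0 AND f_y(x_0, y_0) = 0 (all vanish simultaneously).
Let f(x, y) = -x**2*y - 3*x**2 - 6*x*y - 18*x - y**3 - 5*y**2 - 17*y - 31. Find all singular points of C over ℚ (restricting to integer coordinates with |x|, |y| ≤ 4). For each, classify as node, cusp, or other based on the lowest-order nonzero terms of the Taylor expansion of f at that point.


Singular points: {(-3, -2)}; classification: node.

Compute partial derivatives:
  f_x = -2*x*y - 6*x - 6*y - 18.
  f_y = -x**2 - 6*x - 3*y**2 - 10*y - 17.
Scan x_0 ∈ {−4, ..., 4}. For each x_0, f_y(x_0, y) is a polynomial in y; find its integer roots y ∈ {−4, ..., 4}, then test f_x and f at those candidates.
  x = -4: f_y(-4, y) = -3*y**2 - 10*y - 9; no integer root y with |y| ≤ 4.
  x = -3: f_y(-3, y) = -3*y**2 - 10*y - 8; vanishes at y ∈ {-2}. (-3, -2): f_x = 0, f = 0 — SINGULAR.
  x = -2: f_y(-2, y) = -3*y**2 - 10*y - 9; no integer root y with |y| ≤ 4.
  x = -1: f_y(-1, y) = -3*y**2 - 10*y - 12; no integer root y with |y| ≤ 4.
  x = 0: f_y(0, y) = -3*y**2 - 10*y - 17; no integer root y with |y| ≤ 4.
  x = 1: f_y(1, y) = -3*y**2 - 10*y - 24; no integer root y with |y| ≤ 4.
  x = 2: f_y(2, y) = -3*y**2 - 10*y - 33; no integer root y with |y| ≤ 4.
  x = 3: f_y(3, y) = -3*y**2 - 10*y - 44; no integer root y with |y| ≤ 4.
  x = 4: f_y(4, y) = -3*y**2 - 10*y - 57; no integer root y with |y| ≤ 4.
Only singular point on the grid: (-3, -2).
Classify: substitute x = -3 + u, y = -2 + v and expand: f = -u**2*v - u**2 - v**3 + v**2.
No constant or linear terms (consistent with a singular point). Quadratic part: -u**2 + v**2. Cubic part: -u**2*v - v**3.
The quadratic part v**2 - u**2 = (v − u)(v + u) splits into two distinct linear factors, so there are two distinct tangent lines y − -2 = ±(x − -3) — this is a node (ordinary double point).
Classification: node.


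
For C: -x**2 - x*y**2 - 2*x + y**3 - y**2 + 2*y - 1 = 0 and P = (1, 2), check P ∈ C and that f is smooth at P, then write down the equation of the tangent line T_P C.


Tangent line at P: -8*x + 6*y - 4 = 0.

Step 1: f(1, 2) = 0, so P lies on C.
Step 2: partial derivatives
  f_x(x, y) = -2*x - y**2 - 2, f_y(x, y) = -2*x*y + 3*y**2 - 2*y + 2.
  f_x(P) = -8, f_y(P) = 6 (gradient nonzero, so P is smooth).
Step 3: tangent line at P: -8·(x − 1) + 6·(y − 2) = 0.
Expanding: -8*x + 6*y - 4 = 0.


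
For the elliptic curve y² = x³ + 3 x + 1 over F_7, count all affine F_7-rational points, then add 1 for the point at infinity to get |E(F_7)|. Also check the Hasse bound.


Affine points = {(0, 1), (0, 6), (2, 1), (2, 6), (3, 3), (3, 4), (4, 0), (5, 1), (5, 6), (6, 2), (6, 5)}; affine count = 11; |E(F_7)| = 12.

Discriminant check: Δ ∝ 4a³ + 27b² = 4·3³ + 27·1² = 4·27 + 27·1 ≡ 2 (mod 7). Nonzero ⇒ E is nonsingular.
For each x ∈ F_7, compute rhs = x³ + 3·x + 1 mod 7, then count y ∈ F_7 with y² ≡ rhs.
  x = 0: rhs = 1, matching y values: 1, 6 (2 points).
  x = 1: rhs = 5, matching y values: none (0 points).
  x = 2: rhs = 1, matching y values: 1, 6 (2 points).
  x = 3: rhs = 2, matching y values: 3, 4 (2 points).
  x = 4: rhs = 0, matching y values: 0 (1 points).
  x = 5: rhs = 1, matching y values: 1, 6 (2 points).
  x = 6: rhs = 4, matching y values: 2, 5 (2 points).
Total affine count: 11.
Full point count |E(F_7)| = 11 + 1 = 12.
Hasse bound: |12 − (7+1)| = |4| = 4 ≤ 2√7 ≈ 5.2915 ✓.


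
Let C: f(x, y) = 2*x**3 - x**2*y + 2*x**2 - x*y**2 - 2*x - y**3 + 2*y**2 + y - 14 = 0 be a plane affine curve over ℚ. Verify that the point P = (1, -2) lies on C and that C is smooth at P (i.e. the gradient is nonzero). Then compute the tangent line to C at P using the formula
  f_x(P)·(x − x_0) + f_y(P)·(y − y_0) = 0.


Tangent line at P: 8*x - 16*y - 40 = 0.

Step 1: f(1, -2) = 0, so P lies on C.
Step 2: partial derivatives
  f_x(x, y) = 6*x**2 - 2*x*y + 4*x - y**2 - 2, f_y(x, y) = -x**2 - 2*x*y - 3*y**2 + 4*y + 1.
  f_x(P) = 8, f_y(P) = -16 (gradient nonzero, so P is smooth).
Step 3: tangent line at P: 8·(x − 1) + -16·(y − -2) = 0.
Expanding: 8*x - 16*y - 40 = 0.


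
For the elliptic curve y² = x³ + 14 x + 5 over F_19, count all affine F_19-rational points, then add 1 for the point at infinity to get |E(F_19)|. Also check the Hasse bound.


Affine points = {(0, 9), (0, 10), (1, 1), (1, 18), (3, 6), (3, 13), (4, 7), (4, 12), (6, 1), (6, 18), (7, 3), (7, 16), (9, 9), (9, 10), (10, 9), (10, 10), (12, 1), (12, 18), (13, 3), (13, 16), (14, 0), (17, 8), (17, 11), (18, 3), (18, 16)}; affine count = 25; |E(F_19)| = 26.

Discriminant check: Δ ∝ 4a³ + 27b² = 4·14³ + 27·5² = 4·2744 + 27·25 ≡ 4 (mod 19). Nonzero ⇒ E is nonsingular.
For each x ∈ F_19, compute rhs = x³ + 14·x + 5 mod 19, then count y ∈ F_19 with y² ≡ rhs.
  x = 0: rhs = 5, matching y values: 9, 10 (2 points).
  x = 1: rhs = 1, matching y values: 1, 18 (2 points).
  x = 2: rhs = 3, matching y values: none (0 points).
  x = 3: rhs = 17, matching y values: 6, 13 (2 points).
  x = 4: rhs = 11, matching y values: 7, 12 (2 points).
  x = 5: rhs = 10, matching y values: none (0 points).
  x = 6: rhs = 1, matching y values: 1, 18 (2 points).
  x = 7: rhs = 9, matching y values: 3, 16 (2 points).
  x = 8: rhs = 2, matching y values: none (0 points).
  x = 9: rhs = 5, matching y values: 9, 10 (2 points).
  x = 10: rhs = 5, matching y values: 9, 10 (2 points).
  x = 11: rhs = 8, matching y values: none (0 points).
  x = 12: rhs = 1, matching y values: 1, 18 (2 points).
  x = 13: rhs = 9, matching y values: 3, 16 (2 points).
  x = 14: rhs = 0, matching y values: 0 (1 points).
  x = 15: rhs = 18, matching y values: none (0 points).
  x = 16: rhs = 12, matching y values: none (0 points).
  x = 17: rhs = 7, matching y values: 8, 11 (2 points).
  x = 18: rhs = 9, matching y values: 3, 16 (2 points).
Total affine count: 25.
Full point count |E(F_19)| = 25 + 1 = 26.
Hasse bound: |26 − (19+1)| = |6| = 6 ≤ 2√19 ≈ 8.7178 ✓.


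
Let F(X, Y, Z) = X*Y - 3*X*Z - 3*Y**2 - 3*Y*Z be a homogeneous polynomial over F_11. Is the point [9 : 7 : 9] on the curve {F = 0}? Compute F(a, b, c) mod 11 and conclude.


F(9,7,9) ≡ 1 (mod 11); P is NOT on the curve.

Evaluate F(9, 7, 9) term-by-term (mod 11).
  X*Y ↦ 1·9·7·1 = 63
  -3*X*Z ↦ -3·9·1·9 = -243
  -3*Y**2 ↦ -3·1·49·1 = -147
  -3*Y*Z ↦ -3·1·7·9 = -189
Sum: F(9, 7, 9) = (63) + (-243) + (-147) + (-189) = -516.
Reducing mod 11: -516 ≡ 1 (mod 11).
Since F(a, b, c) ≡ 1 ≠ 0 (mod 11), P does NOT lie on the curve.


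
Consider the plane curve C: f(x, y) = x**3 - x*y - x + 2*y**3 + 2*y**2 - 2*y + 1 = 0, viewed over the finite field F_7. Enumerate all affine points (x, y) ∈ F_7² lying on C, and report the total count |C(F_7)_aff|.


Affine F_7-points: {(0, 2), (2, 0), (2, 1), (2, 5), (6, 3)}; count = 5.

For each of the 49 pairs (x, y) ∈ F_7², evaluate f(x, y) mod 7. Record the zeros.
  x = 0: [0↦1, 1↦3, 2↦0, 3↦4, 4↦6, 5↦4, 6↦3]  zeros at y ∈ {2}
  x = 1: [0↦1, 1↦2, 2↦5, 3↦1, 4↦2, 5↦6, 6↦4]  zeros at y ∈ ∅
  x = 2: [0↦0, 1↦0, 2↦2, 3↦4, 4↦4, 5↦0, 6↦4]  zeros at y ∈ {0, 1, 5}
  x = 3: [0↦4, 1↦3, 2↦4, 3↦5, 4↦4, 5↦6, 6↦2]  zeros at y ∈ ∅
  x = 4: [0↦5, 1↦3, 2↦3, 3↦3, 4↦1, 5↦2, 6↦4]  zeros at y ∈ ∅
  x = 5: [0↦2, 1↦6, 2↦5, 3↦4, 4↦1, 5↦1, 6↦2]  zeros at y ∈ ∅
  x = 6: [0↦1, 1↦4, 2↦2, 3↦0, 4↦3, 5↦2, 6↦2]  zeros at y ∈ {3}
Collecting zeros: affine points = {(0, 2), (2, 0), (2, 1), (2, 5), (6, 3)}.
Total count |C(F_7)_aff| = 5.


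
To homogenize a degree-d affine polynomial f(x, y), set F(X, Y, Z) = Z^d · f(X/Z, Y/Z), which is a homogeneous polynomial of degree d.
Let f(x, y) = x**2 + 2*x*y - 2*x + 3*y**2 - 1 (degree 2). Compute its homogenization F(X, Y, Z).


F(X, Y, Z) = X**2 + 2*X*Y - 2*X*Z + 3*Y**2 - Z**2

deg(f) = 2.
Substitute x = X/Z, y = Y/Z into f, then multiply by Z^2.
  monomial 1·x^2·y^0 ↦ 1·X^2·Y^0·Z^0.
  monomial 2·x^1·y^1 ↦ 2·X^1·Y^1·Z^0.
  monomial -2·x^1·y^0 ↦ -2·X^1·Y^0·Z^1.
  monomial 3·x^0·y^2 ↦ 3·X^0·Y^2·Z^0.
  monomial -1·x^0·y^0 ↦ -1·X^0·Y^0·Z^2.
Collecting: F(X, Y, Z) = X**2 + 2*X*Y - 2*X*Z + 3*Y**2 - Z**2.


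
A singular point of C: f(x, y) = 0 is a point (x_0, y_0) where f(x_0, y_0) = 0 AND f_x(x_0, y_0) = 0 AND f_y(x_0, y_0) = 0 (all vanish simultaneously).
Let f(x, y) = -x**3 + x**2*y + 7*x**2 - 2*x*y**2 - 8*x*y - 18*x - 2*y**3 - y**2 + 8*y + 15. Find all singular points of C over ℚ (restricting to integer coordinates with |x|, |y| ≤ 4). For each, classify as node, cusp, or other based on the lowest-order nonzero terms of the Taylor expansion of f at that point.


Singular points: {(2, -1)}; classification: cusp.

Compute partial derivatives:
  f_x = -3*x**2 + 2*x*y + 14*x - 2*y**2 - 8*y - 18.
  f_y = x**2 - 4*x*y - 8*x - 6*y**2 - 2*y + 8.
Scan x_0 ∈ {−4, ..., 4}. For each x_0, f_y(x_0, y) is a polynomial in y; find its integer roots y ∈ {−4, ..., 4}, then test f_x and f at those candidates.
  x = -4: f_y(-4, y) = -6*y**2 + 14*y + 56; no integer root y with |y| ≤ 4.
  x = -3: f_y(-3, y) = -6*y**2 + 10*y + 41; no integer root y with |y| ≤ 4.
  x = -2: f_y(-2, y) = -6*y**2 + 6*y + 28; no integer root y with |y| ≤ 4.
  x = -1: f_y(-1, y) = -6*y**2 + 2*y + 17; no integer root y with |y| ≤ 4.
  x = 0: f_y(0, y) = -6*y**2 - 2*y + 8; vanishes at y ∈ {1}. (0, 1): f_x = -28 ≠ 0.
  x = 1: f_y(1, y) = -6*y**2 - 6*y + 1; no integer root y with |y| ≤ 4.
  x = 2: f_y(2, y) = -6*y**2 - 10*y - 4; vanishes at y ∈ {-1}. (2, -1): f_x = 0, f = 0 — SINGULAR.
  x = 3: f_y(3, y) = -6*y**2 - 14*y - 7; no integer root y with |y| ≤ 4.
  x = 4: f_y(4, y) = -6*y**2 - 18*y - 8; no integer root y with |y| ≤ 4.
Only singular point on the grid: (2, -1).
Classify: substitute x = 2 + u, y = -1 + v and expand: f = -u**3 + u**2*v - 2*u*v**2 - 2*v**3 + v**2.
No constant or linear terms (consistent with a singular point). Quadratic part: v**2. Cubic part: -u**3 + u**2*v - 2*u*v**2 - 2*v**3.
The quadratic part v**2 is a perfect square, so there is a single (double) tangent line v = 0, i.e. y = -1. Restricting the cubic part to that line (v = 0) leaves -u**3 ≠ 0, so f is not divisible by v and the branch is v² ≈ u**3 to lowest order — this is a cusp.
Classification: cusp.


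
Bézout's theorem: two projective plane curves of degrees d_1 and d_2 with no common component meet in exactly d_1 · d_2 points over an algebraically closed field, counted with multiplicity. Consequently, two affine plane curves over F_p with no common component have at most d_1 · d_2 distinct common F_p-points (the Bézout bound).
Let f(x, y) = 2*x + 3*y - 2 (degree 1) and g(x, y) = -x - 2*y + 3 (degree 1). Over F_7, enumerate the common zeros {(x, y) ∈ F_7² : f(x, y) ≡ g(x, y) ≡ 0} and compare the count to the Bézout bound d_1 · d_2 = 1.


Common zeros: {(2, 4)}; count = 1; Bézout bound = 1.

deg(f) = 1, deg(g) = 1, so Bézout bound = 1.
Scan x ∈ F_7. For each x, list the y ∈ F_7 with f(x, y) ≡ 0 and those with g(x, y) ≡ 0 (mod 7); the common zeros in that column are the intersection.
  x = 0: f ≡ 0 at y ∈ {3}; g ≡ 0 at y ∈ {5}; common: ∅.
  x = 1: f ≡ 0 at y ∈ {0}; g ≡ 0 at y ∈ {1}; common: ∅.
  x = 2: f ≡ 0 at y ∈ {4}; g ≡ 0 at y ∈ {4}; common: {4}.
  x = 3: f ≡ 0 at y ∈ {1}; g ≡ 0 at y ∈ {0}; common: ∅.
  x = 4: f ≡ 0 at y ∈ {5}; g ≡ 0 at y ∈ {3}; common: ∅.
  x = 5: f ≡ 0 at y ∈ {2}; g ≡ 0 at y ∈ {6}; common: ∅.
  x = 6: f ≡ 0 at y ∈ {6}; g ≡ 0 at y ∈ {2}; common: ∅.
Collecting: common zeros = {(2, 4)}, so the count is 1.
Comparison with the Bézout bound: 1 ≤ 1 = deg(f)·deg(g), as expected for curves with no common component (the bound is attained).


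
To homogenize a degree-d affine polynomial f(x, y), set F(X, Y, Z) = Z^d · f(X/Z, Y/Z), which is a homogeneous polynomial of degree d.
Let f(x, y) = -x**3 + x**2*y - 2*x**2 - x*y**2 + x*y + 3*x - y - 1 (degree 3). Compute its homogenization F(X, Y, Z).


F(X, Y, Z) = -X**3 + X**2*Y - 2*X**2*Z - X*Y**2 + X*Y*Z + 3*X*Z**2 - Y*Z**2 - Z**3

deg(f) = 3.
Substitute x = X/Z, y = Y/Z into f, then multiply by Z^3.
  monomial -1·x^3·y^0 ↦ -1·X^3·Y^0·Z^0.
  monomial 1·x^2·y^1 ↦ 1·X^2·Y^1·Z^0.
  monomial -2·x^2·y^0 ↦ -2·X^2·Y^0·Z^1.
  monomial -1·x^1·y^2 ↦ -1·X^1·Y^2·Z^0.
  monomial 1·x^1·y^1 ↦ 1·X^1·Y^1·Z^1.
  monomial 3·x^1·y^0 ↦ 3·X^1·Y^0·Z^2.
  monomial -1·x^0·y^1 ↦ -1·X^0·Y^1·Z^2.
  monomial -1·x^0·y^0 ↦ -1·X^0·Y^0·Z^3.
Collecting: F(X, Y, Z) = -X**3 + X**2*Y - 2*X**2*Z - X*Y**2 + X*Y*Z + 3*X*Z**2 - Y*Z**2 - Z**3.


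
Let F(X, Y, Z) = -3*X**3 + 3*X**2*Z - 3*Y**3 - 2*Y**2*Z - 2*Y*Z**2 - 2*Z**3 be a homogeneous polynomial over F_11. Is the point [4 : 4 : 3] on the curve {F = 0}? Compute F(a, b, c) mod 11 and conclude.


F(4,4,3) ≡ 0 (mod 11); P is on the curve.

Evaluate F(4, 4, 3) term-by-term (mod 11).
  -3*X**3 ↦ -3·64·1·1 = -192
  3*X**2*Z ↦ 3·16·1·3 = 144
  -3*Y**3 ↦ -3·1·64·1 = -192
  -2*Y**2*Z ↦ -2·1·16·3 = -96
  -2*Y*Z**2 ↦ -2·1·4·9 = -72
  -2*Z**3 ↦ -2·1·1·27 = -54
Sum: F(4, 4, 3) = (-192) + (144) + (-192) + (-96) + (-72) + (-54) = -462.
Reducing mod 11: -462 ≡ 0 (mod 11).
Since F(a, b, c) ≡ 0 (mod 11), P lies on the curve.


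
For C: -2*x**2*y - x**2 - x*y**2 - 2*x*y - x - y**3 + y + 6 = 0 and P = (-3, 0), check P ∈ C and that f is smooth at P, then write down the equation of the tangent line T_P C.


Tangent line at P: 5*x - 11*y + 15 = 0.

Step 1: f(-3, 0) = 0, so P lies on C.
Step 2: partial derivatives
  f_x(x, y) = -4*x*y - 2*x - y**2 - 2*y - 1, f_y(x, y) = -2*x**2 - 2*x*y - 2*x - 3*y**2 + 1.
  f_x(P) = 5, f_y(P) = -11 (gradient nonzero, so P is smooth).
Step 3: tangent line at P: 5·(x − -3) + -11·(y − 0) = 0.
Expanding: 5*x - 11*y + 15 = 0.


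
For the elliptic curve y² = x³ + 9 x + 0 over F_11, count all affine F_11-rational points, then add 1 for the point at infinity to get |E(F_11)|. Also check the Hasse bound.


Affine points = {(0, 0), (2, 2), (2, 9), (4, 1), (4, 10), (5, 4), (5, 7), (8, 1), (8, 10), (10, 1), (10, 10)}; affine count = 11; |E(F_11)| = 12.

Discriminant check: Δ ∝ 4a³ + 27b² = 4·9³ + 27·0² = 4·729 + 27·0 ≡ 1 (mod 11). Nonzero ⇒ E is nonsingular.
For each x ∈ F_11, compute rhs = x³ + 9·x + 0 mod 11, then count y ∈ F_11 with y² ≡ rhs.
  x = 0: rhs = 0, matching y values: 0 (1 points).
  x = 1: rhs = 10, matching y values: none (0 points).
  x = 2: rhs = 4, matching y values: 2, 9 (2 points).
  x = 3: rhs = 10, matching y values: none (0 points).
  x = 4: rhs = 1, matching y values: 1, 10 (2 points).
  x = 5: rhs = 5, matching y values: 4, 7 (2 points).
  x = 6: rhs = 6, matching y values: none (0 points).
  x = 7: rhs = 10, matching y values: none (0 points).
  x = 8: rhs = 1, matching y values: 1, 10 (2 points).
  x = 9: rhs = 7, matching y values: none (0 points).
  x = 10: rhs = 1, matching y values: 1, 10 (2 points).
Total affine count: 11.
Full point count |E(F_11)| = 11 + 1 = 12.
Hasse bound: |12 − (11+1)| = |0| = 0 ≤ 2√11 ≈ 6.6332 ✓.


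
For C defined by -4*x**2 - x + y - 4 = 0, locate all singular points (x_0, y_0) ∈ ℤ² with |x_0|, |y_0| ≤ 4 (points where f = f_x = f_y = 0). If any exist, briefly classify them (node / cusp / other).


No singular points in the scanned grid; C is smooth there.

Compute partial derivatives:
  f_x = -8*x - 1.
  f_y = 1.
f_y = 1 is a nonzero constant, so f_y never vanishes: no point (x, y) can satisfy f = f_x = f_y = 0. In particular no (x, y) ∈ {−4, ..., 4}² is singular; the curve is smooth.


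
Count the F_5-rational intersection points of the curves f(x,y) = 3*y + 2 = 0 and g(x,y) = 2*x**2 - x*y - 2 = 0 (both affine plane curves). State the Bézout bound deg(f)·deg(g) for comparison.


Common zeros: ∅; count = 0; Bézout bound = 2.

deg(f) = 1, deg(g) = 2, so Bézout bound = 2.
Scan x ∈ F_5. For each x, list the y ∈ F_5 with f(x, y) ≡ 0 and those with g(x, y) ≡ 0 (mod 5); the common zeros in that column are the intersection.
  x = 0: f ≡ 0 at y ∈ {1}; g ≡ 0 at y ∈ ∅; common: ∅.
  x = 1: f ≡ 0 at y ∈ {1}; g ≡ 0 at y ∈ {0}; common: ∅.
  x = 2: f ≡ 0 at y ∈ {1}; g ≡ 0 at y ∈ {3}; common: ∅.
  x = 3: f ≡ 0 at y ∈ {1}; g ≡ 0 at y ∈ {2}; common: ∅.
  x = 4: f ≡ 0 at y ∈ {1}; g ≡ 0 at y ∈ {0}; common: ∅.
Collecting: common zeros = ∅, so the count is 0.
Comparison with the Bézout bound: 0 ≤ 2 = deg(f)·deg(g), as expected for curves with no common component (the affine F_5-count falls short of the bound because intersections may lie at infinity, over extension fields, or carry multiplicity).


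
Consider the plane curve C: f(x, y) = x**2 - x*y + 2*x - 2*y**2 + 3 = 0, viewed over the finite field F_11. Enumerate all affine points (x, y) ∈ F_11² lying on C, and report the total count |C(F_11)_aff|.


Affine F_11-points: {(1, 7), (1, 9), (2, 0), (2, 10), (4, 2), (4, 7), (6, 9), (6, 10), (7, 0), (7, 2)}; count = 10.

For each of the 121 pairs (x, y) ∈ F_11², evaluate f(x, y) mod 11. Record the zeros.
  x = 0: [0↦3, 1↦1, 2↦6, 3↦7, 4↦4, 5↦8, 6↦8, 7↦4, 8↦7, 9↦6, 10↦1]  zeros at y ∈ ∅
  x = 1: [0↦6, 1↦3, 2↦7, 3↦7, 4↦3, 5↦6, 6↦5, 7↦0, 8↦2, 9↦0, 10↦5]  zeros at y ∈ {7, 9}
  x = 2: [0↦0, 1↦7, 2↦10, 3↦9, 4↦4, 5↦6, 6↦4, 7↦9, 8↦10, 9↦7, 10↦0]  zeros at y ∈ {0, 10}
  x = 3: [0↦7, 1↦2, 2↦4, 3↦2, 4↦7, 5↦8, 6↦5, 7↦9, 8↦9, 9↦5, 10↦8]  zeros at y ∈ ∅
  x = 4: [0↦5, 1↦10, 2↦0, 3↦8, 4↦1, 5↦1, 6↦8, 7↦0, 8↦10, 9↦5, 10↦7]  zeros at y ∈ {2, 7}
  x = 5: [0↦5, 1↦9, 2↦9, 3↦5, 4↦8, 5↦7, 6↦2, 7↦4, 8↦2, 9↦7, 10↦8]  zeros at y ∈ ∅
  x = 6: [0↦7, 1↦10, 2↦9, 3↦4, 4↦6, 5↦4, 6↦9, 7↦10, 8↦7, 9↦0, 10↦0]  zeros at y ∈ {9, 10}
  x = 7: [0↦0, 1↦2, 2↦0, 3↦5, 4↦6, 5↦3, 6↦7, 7↦7, 8↦3, 9↦6, 10↦5]  zeros at y ∈ {0, 2}
  x = 8: [0↦6, 1↦7, 2↦4, 3↦8, 4↦8, 5↦4, 6↦7, 7↦6, 8↦1, 9↦3, 10↦1]  zeros at y ∈ ∅
  x = 9: [0↦3, 1↦3, 2↦10, 3↦2, 4↦1, 5↦7, 6↦9, 7↦7, 8↦1, 9↦2, 10↦10]  zeros at y ∈ ∅
  x = 10: [0↦2, 1↦1, 2↦7, 3↦9, 4↦7, 5↦1, 6↦2, 7↦10, 8↦3, 9↦3, 10↦10]  zeros at y ∈ ∅
Collecting zeros: affine points = {(1, 7), (1, 9), (2, 0), (2, 10), (4, 2), (4, 7), (6, 9), (6, 10), (7, 0), (7, 2)}.
Total count |C(F_11)_aff| = 10.


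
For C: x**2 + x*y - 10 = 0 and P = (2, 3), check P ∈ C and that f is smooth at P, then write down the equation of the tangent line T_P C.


Tangent line at P: 7*x + 2*y - 20 = 0.

Step 1: f(2, 3) = 0, so P lies on C.
Step 2: partial derivatives
  f_x(x, y) = 2*x + y, f_y(x, y) = x.
  f_x(P) = 7, f_y(P) = 2 (gradient nonzero, so P is smooth).
Step 3: tangent line at P: 7·(x − 2) + 2·(y − 3) = 0.
Expanding: 7*x + 2*y - 20 = 0.


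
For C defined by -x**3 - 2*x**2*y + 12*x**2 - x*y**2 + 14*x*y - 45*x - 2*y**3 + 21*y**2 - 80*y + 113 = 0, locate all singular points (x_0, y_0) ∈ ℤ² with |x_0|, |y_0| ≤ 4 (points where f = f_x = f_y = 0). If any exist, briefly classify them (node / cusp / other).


Singular points: {(2, 3)}; classification: cusp.

Compute partial derivatives:
  f_x = -3*x**2 - 4*x*y + 24*x - y**2 + 14*y - 45.
  f_y = -2*x**2 - 2*x*y + 14*x - 6*y**2 + 42*y - 80.
Scan x_0 ∈ {−4, ..., 4}. For each x_0, f_y(x_0, y) is a polynomial in y; find its integer roots y ∈ {−4, ..., 4}, then test f_x and f at those candidates.
  x = -4: f_y(-4, y) = -6*y**2 + 50*y - 168; no integer root y with |y| ≤ 4.
  x = -3: f_y(-3, y) = -6*y**2 + 48*y - 140; no integer root y with |y| ≤ 4.
  x = -2: f_y(-2, y) = -6*y**2 + 46*y - 116; no integer root y with |y| ≤ 4.
  x = -1: f_y(-1, y) = -6*y**2 + 44*y - 96; no integer root y with |y| ≤ 4.
  x = 0: f_y(0, y) = -6*y**2 + 42*y - 80; no integer root y with |y| ≤ 4.
  x = 1: f_y(1, y) = -6*y**2 + 40*y - 68; no integer root y with |y| ≤ 4.
  x = 2: f_y(2, y) = -6*y**2 + 38*y - 60; vanishes at y ∈ {3}. (2, 3): f_x = 0, f = 0 — SINGULAR.
  x = 3: f_y(3, y) = -6*y**2 + 36*y - 56; no integer root y with |y| ≤ 4.
  x = 4: f_y(4, y) = -6*y**2 + 34*y - 56; no integer root y with |y| ≤ 4.
Only singular point on the grid: (2, 3).
Classify: substitute x = 2 + u, y = 3 + v and expand: f = -u**3 - 2*u**2*v - u*v**2 - 2*v**3 + v**2.
No constant or linear terms (consistent with a singular point). Quadratic part: v**2. Cubic part: -u**3 - 2*u**2*v - u*v**2 - 2*v**3.
The quadratic part v**2 is a perfect square, so there is a single (double) tangent line v = 0, i.e. y = 3. Restricting the cubic part to that line (v = 0) leaves -u**3 ≠ 0, so f is not divisible by v and the branch is v² ≈ u**3 to lowest order — this is a cusp.
Classification: cusp.


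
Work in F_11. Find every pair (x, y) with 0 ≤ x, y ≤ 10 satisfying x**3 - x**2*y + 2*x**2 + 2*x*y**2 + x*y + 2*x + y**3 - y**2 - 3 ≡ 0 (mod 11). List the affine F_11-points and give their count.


Affine F_11-points: {(2, 2), (2, 4), (3, 7), (4, 5), (6, 0), (7, 10)}; count = 6.

For each of the 121 pairs (x, y) ∈ F_11², evaluate f(x, y) mod 11. Record the zeros.
  x = 0: [0↦8, 1↦8, 2↦1, 3↦4, 4↦1, 5↦9, 6↦1, 7↦5, 8↦5, 9↦7, 10↦6]  zeros at y ∈ ∅
  x = 1: [0↦2, 1↦4, 2↦3, 3↦5, 4↦5, 5↦9, 6↦1, 7↦9, 8↦6, 9↦9, 10↦2]  zeros at y ∈ ∅
  x = 2: [0↦6, 1↦8, 2↦0, 3↦10, 4↦0, 5↦9, 6↦10, 7↦9, 8↦1, 9↦3, 10↦10]  zeros at y ∈ {2, 4}
  x = 3: [0↦4, 1↦4, 2↦9, 3↦3, 4↦3, 5↦4, 6↦1, 7↦0, 8↦7, 9↦6, 10↦3]  zeros at y ∈ {7}
  x = 4: [0↦2, 1↦9, 2↦3, 3↦1, 4↦9, 5↦0, 6↦2, 7↦10, 8↦8, 9↦2, 10↦9]  zeros at y ∈ {5}
  x = 5: [0↦6, 1↦7, 2↦10, 3↦10, 4↦2, 5↦3, 6↦8, 7↦1, 8↦10, 9↦8, 10↦1]  zeros at y ∈ ∅
  x = 6: [0↦0, 1↦4, 2↦3, 3↦3, 4↦10, 5↦8, 6↦3, 7↦1, 8↦8, 9↦8, 10↦7]  zeros at y ∈ {0}
  x = 7: [0↦1, 1↦6, 2↦10, 3↦8, 4↦6, 5↦10, 6↦4, 7↦5, 8↦8, 9↦8, 10↦0]  zeros at y ∈ {10}
  x = 8: [0↦4, 1↦8, 2↦4, 3↦9, 4↦7, 5↦4, 6↦6, 7↦8, 8↦5, 9↦3, 10↦8]  zeros at y ∈ ∅
  x = 9: [0↦4, 1↦5, 2↦2, 3↦1, 4↦8, 5↦7, 6↦4, 7↦5, 8↦5, 9↦10, 10↦4]  zeros at y ∈ ∅
  x = 10: [0↦7, 1↦3, 2↦10, 3↦1, 4↦4, 5↦3, 6↦4, 7↦2, 8↦3, 9↦2, 10↦5]  zeros at y ∈ ∅
Collecting zeros: affine points = {(2, 2), (2, 4), (3, 7), (4, 5), (6, 0), (7, 10)}.
Total count |C(F_11)_aff| = 6.


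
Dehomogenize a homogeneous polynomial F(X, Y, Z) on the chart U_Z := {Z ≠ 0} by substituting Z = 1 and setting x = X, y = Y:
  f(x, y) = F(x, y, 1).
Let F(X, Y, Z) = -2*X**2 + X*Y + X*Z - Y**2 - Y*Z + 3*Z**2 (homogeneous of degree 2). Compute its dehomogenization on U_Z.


f(x, y) = -2*x**2 + x*y + x - y**2 - y + 3

On U_Z we set Z = 1. Each monomial c·X^i·Y^j·Z^k in F becomes c·x^i·y^j·1^k = c·x^i·y^j.
Substituting Z = 1: F(X, Y, 1) = -2*x**2 + x*y + x - y**2 - y + 3.
Note: deg(f) ≤ deg(F) = 2; strict inequality happens when F is divisible by Z (lost terms).


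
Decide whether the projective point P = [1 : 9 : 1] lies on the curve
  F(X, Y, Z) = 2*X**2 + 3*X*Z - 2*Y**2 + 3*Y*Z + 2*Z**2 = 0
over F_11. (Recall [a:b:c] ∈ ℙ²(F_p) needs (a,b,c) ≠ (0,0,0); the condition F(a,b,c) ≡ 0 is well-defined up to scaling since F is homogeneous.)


F(1,9,1) ≡ 4 (mod 11); P is NOT on the curve.

Evaluate F(1, 9, 1) term-by-term (mod 11).
  2*X**2 ↦ 2·1·1·1 = 2
  3*X*Z ↦ 3·1·1·1 = 3
  -2*Y**2 ↦ -2·1·81·1 = -162
  3*Y*Z ↦ 3·1·9·1 = 27
  2*Z**2 ↦ 2·1·1·1 = 2
Sum: F(1, 9, 1) = (2) + (3) + (-162) + (27) + (2) = -128.
Reducing mod 11: -128 ≡ 4 (mod 11).
Since F(a, b, c) ≡ 4 ≠ 0 (mod 11), P does NOT lie on the curve.


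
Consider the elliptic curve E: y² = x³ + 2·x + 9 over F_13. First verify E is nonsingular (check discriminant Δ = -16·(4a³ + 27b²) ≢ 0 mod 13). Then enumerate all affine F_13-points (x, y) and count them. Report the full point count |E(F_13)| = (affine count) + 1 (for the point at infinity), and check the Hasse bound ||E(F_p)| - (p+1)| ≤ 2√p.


Affine points = {(0, 3), (0, 10), (1, 5), (1, 8), (3, 4), (3, 9), (4, 4), (4, 9), (5, 1), (5, 12), (6, 4), (6, 9), (8, 2), (8, 11), (11, 6), (11, 7)}; affine count = 16; |E(F_13)| = 17.

Discriminant check: Δ ∝ 4a³ + 27b² = 4·2³ + 27·9² = 4·8 + 27·81 ≡ 9 (mod 13). Nonzero ⇒ E is nonsingular.
For each x ∈ F_13, compute rhs = x³ + 2·x + 9 mod 13, then count y ∈ F_13 with y² ≡ rhs.
  x = 0: rhs = 9, matching y values: 3, 10 (2 points).
  x = 1: rhs = 12, matching y values: 5, 8 (2 points).
  x = 2: rhs = 8, matching y values: none (0 points).
  x = 3: rhs = 3, matching y values: 4, 9 (2 points).
  x = 4: rhs = 3, matching y values: 4, 9 (2 points).
  x = 5: rhs = 1, matching y values: 1, 12 (2 points).
  x = 6: rhs = 3, matching y values: 4, 9 (2 points).
  x = 7: rhs = 2, matching y values: none (0 points).
  x = 8: rhs = 4, matching y values: 2, 11 (2 points).
  x = 9: rhs = 2, matching y values: none (0 points).
  x = 10: rhs = 2, matching y values: none (0 points).
  x = 11: rhs = 10, matching y values: 6, 7 (2 points).
  x = 12: rhs = 6, matching y values: none (0 points).
Total affine count: 16.
Full point count |E(F_13)| = 16 + 1 = 17.
Hasse bound: |17 − (13+1)| = |3| = 3 ≤ 2√13 ≈ 7.2111 ✓.


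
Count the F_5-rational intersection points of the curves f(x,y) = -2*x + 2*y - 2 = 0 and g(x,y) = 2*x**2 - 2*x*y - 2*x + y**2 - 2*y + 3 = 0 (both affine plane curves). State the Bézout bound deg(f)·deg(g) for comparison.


Common zeros: ∅; count = 0; Bézout bound = 2.

deg(f) = 1, deg(g) = 2, so Bézout bound = 2.
Scan x ∈ F_5. For each x, list the y ∈ F_5 with f(x, y) ≡ 0 and those with g(x, y) ≡ 0 (mod 5); the common zeros in that column are the intersection.
  x = 0: f ≡ 0 at y ∈ {1}; g ≡ 0 at y ∈ ∅; common: ∅.
  x = 1: f ≡ 0 at y ∈ {2}; g ≡ 0 at y ∈ {1, 3}; common: ∅.
  x = 2: f ≡ 0 at y ∈ {3}; g ≡ 0 at y ∈ ∅; common: ∅.
  x = 3: f ≡ 0 at y ∈ {4}; g ≡ 0 at y ∈ {0, 3}; common: ∅.
  x = 4: f ≡ 0 at y ∈ {0}; g ≡ 0 at y ∈ ∅; common: ∅.
Collecting: common zeros = ∅, so the count is 0.
Comparison with the Bézout bound: 0 ≤ 2 = deg(f)·deg(g), as expected for curves with no common component (the affine F_5-count falls short of the bound because intersections may lie at infinity, over extension fields, or carry multiplicity).


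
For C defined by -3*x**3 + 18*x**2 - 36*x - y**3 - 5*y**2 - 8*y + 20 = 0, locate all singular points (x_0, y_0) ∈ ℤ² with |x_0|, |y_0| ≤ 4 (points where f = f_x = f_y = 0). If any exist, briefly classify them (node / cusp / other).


Singular points: {(2, -2)}; classification: cusp.

Compute partial derivatives:
  f_x = -9*x**2 + 36*x - 36.
  f_y = -3*y**2 - 10*y - 8.
Scan x_0 ∈ {−4, ..., 4}. For each x_0, f_y(x_0, y) is a polynomial in y; find its integer roots y ∈ {−4, ..., 4}, then test f_x and f at those candidates.
  x = -4: f_y(-4, y) = -3*y**2 - 10*y - 8; vanishes at y ∈ {-2}. (-4, -2): f_x = -324 ≠ 0.
  x = -3: f_y(-3, y) = -3*y**2 - 10*y - 8; vanishes at y ∈ {-2}. (-3, -2): f_x = -225 ≠ 0.
  x = -2: f_y(-2, y) = -3*y**2 - 10*y - 8; vanishes at y ∈ {-2}. (-2, -2): f_x = -144 ≠ 0.
  x = -1: f_y(-1, y) = -3*y**2 - 10*y - 8; vanishes at y ∈ {-2}. (-1, -2): f_x = -81 ≠ 0.
  x = 0: f_y(0, y) = -3*y**2 - 10*y - 8; vanishes at y ∈ {-2}. (0, -2): f_x = -36 ≠ 0.
  x = 1: f_y(1, y) = -3*y**2 - 10*y - 8; vanishes at y ∈ {-2}. (1, -2): f_x = -9 ≠ 0.
  x = 2: f_y(2, y) = -3*y**2 - 10*y - 8; vanishes at y ∈ {-2}. (2, -2): f_x = 0, f = 0 — SINGULAR.
  x = 3: f_y(3, y) = -3*y**2 - 10*y - 8; vanishes at y ∈ {-2}. (3, -2): f_x = -9 ≠ 0.
  x = 4: f_y(4, y) = -3*y**2 - 10*y - 8; vanishes at y ∈ {-2}. (4, -2): f_x = -36 ≠ 0.
Only singular point on the grid: (2, -2).
Classify: substitute x = 2 + u, y = -2 + v and expand: f = -3*u**3 - v**3 + v**2.
No constant or linear terms (consistent with a singular point). Quadratic part: v**2. Cubic part: -3*u**3 - v**3.
The quadratic part v**2 is a perfect square, so there is a single (double) tangent line v = 0, i.e. y = -2. Restricting the cubic part to that line (v = 0) leaves -3*u**3 ≠ 0, so f is not divisible by v and the branch is v² ≈ 3*u**3 to lowest order — this is a cusp.
Classification: cusp.


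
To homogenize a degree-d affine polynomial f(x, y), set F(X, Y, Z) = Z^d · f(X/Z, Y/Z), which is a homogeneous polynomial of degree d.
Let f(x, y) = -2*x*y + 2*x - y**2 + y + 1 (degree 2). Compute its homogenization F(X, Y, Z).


F(X, Y, Z) = -2*X*Y + 2*X*Z - Y**2 + Y*Z + Z**2

deg(f) = 2.
Substitute x = X/Z, y = Y/Z into f, then multiply by Z^2.
  monomial -2·x^1·y^1 ↦ -2·X^1·Y^1·Z^0.
  monomial 2·x^1·y^0 ↦ 2·X^1·Y^0·Z^1.
  monomial -1·x^0·y^2 ↦ -1·X^0·Y^2·Z^0.
  monomial 1·x^0·y^1 ↦ 1·X^0·Y^1·Z^1.
  monomial 1·x^0·y^0 ↦ 1·X^0·Y^0·Z^2.
Collecting: F(X, Y, Z) = -2*X*Y + 2*X*Z - Y**2 + Y*Z + Z**2.
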